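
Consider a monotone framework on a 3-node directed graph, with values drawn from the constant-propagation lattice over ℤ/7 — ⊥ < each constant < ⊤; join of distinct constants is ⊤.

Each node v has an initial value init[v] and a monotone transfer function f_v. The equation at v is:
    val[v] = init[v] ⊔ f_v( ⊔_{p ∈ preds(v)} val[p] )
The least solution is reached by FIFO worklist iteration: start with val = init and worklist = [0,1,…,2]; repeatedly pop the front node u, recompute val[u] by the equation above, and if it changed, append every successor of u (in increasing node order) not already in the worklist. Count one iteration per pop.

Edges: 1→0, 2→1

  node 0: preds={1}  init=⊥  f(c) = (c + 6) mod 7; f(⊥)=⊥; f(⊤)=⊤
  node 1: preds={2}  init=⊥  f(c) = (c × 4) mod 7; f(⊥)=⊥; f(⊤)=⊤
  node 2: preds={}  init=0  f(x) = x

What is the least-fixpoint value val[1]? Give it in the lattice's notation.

0

Trace (4 dequeues):
  [1] u=0 | in ⊥ | out ⊥ | ==
  [2] u=1 | in 0 | out 0 | prev ⊥ | push {0}
  [3] u=2 | in ⊥ | out 0 | ==
  [4] u=0 | in 0 | out 6 | prev ⊥ | push {}

Converged values:
  [0] 6
  [1] 0
  [2] 0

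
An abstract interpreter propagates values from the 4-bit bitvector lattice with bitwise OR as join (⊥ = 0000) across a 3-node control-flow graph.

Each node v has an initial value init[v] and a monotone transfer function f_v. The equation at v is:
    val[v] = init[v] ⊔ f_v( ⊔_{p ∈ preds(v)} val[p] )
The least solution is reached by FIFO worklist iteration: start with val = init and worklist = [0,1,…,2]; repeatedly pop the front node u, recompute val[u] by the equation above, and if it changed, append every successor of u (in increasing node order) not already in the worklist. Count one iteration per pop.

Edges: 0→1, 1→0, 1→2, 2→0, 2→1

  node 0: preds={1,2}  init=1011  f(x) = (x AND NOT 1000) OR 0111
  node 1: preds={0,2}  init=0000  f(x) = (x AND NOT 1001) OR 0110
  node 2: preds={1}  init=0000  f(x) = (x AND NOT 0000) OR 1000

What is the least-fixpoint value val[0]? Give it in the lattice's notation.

Trace (5 dequeues):
  [1] u=0 | in 0000 | out 1111 | prev 1011 | push {}
  [2] u=1 | in 1111 | out 0110 | prev 0000 | push {0}
  [3] u=2 | in 0110 | out 1110 | prev 0000 | push {1}
  [4] u=0 | in 1110 | out 1111 | ==
  [5] u=1 | in 1111 | out 0110 | ==

Converged values:
  [0] 1111
  [1] 0110
  [2] 1110

1111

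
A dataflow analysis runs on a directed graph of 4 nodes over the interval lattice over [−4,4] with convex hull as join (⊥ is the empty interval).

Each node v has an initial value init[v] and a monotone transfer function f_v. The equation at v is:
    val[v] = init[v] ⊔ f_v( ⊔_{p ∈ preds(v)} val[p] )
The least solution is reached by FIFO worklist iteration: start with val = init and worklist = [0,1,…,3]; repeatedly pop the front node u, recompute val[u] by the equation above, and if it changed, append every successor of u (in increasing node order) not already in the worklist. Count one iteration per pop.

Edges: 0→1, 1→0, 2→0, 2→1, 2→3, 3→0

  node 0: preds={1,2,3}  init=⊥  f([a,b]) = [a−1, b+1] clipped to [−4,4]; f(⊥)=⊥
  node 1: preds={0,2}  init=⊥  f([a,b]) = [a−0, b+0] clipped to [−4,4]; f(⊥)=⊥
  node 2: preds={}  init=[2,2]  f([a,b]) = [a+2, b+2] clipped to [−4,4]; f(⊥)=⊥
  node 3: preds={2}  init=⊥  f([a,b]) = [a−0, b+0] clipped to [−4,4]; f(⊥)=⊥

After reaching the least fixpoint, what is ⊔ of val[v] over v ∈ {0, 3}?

[-4,4]

Trace (15 dequeues):
  [1] u=0 | in [2,2] | out [1,3] | prev ⊥ | push {}
  [2] u=1 | in [1,3] | out [1,3] | prev ⊥ | push {0}
  [3] u=2 | in ⊥ | out [2,2] | ==
  [4] u=3 | in [2,2] | out [2,2] | prev ⊥ | push {}
  [5] u=0 | in [1,3] | out [0,4] | prev [1,3] | push {1}
  [6] u=1 | in [0,4] | out [0,4] | prev [1,3] | push {0}
  [7] u=0 | in [0,4] | out [-1,4] | prev [0,4] | push {1}
  [8] u=1 | in [-1,4] | out [-1,4] | prev [0,4] | push {0}
  [9] u=0 | in [-1,4] | out [-2,4] | prev [-1,4] | push {1}
  [10] u=1 | in [-2,4] | out [-2,4] | prev [-1,4] | push {0}
  [11] u=0 | in [-2,4] | out [-3,4] | prev [-2,4] | push {1}
  [12] u=1 | in [-3,4] | out [-3,4] | prev [-2,4] | push {0}
  [13] u=0 | in [-3,4] | out [-4,4] | prev [-3,4] | push {1}
  [14] u=1 | in [-4,4] | out [-4,4] | prev [-3,4] | push {0}
  [15] u=0 | in [-4,4] | out [-4,4] | ==

Converged values:
  [0] [-4,4]
  [1] [-4,4]
  [2] [2,2]
  [3] [2,2]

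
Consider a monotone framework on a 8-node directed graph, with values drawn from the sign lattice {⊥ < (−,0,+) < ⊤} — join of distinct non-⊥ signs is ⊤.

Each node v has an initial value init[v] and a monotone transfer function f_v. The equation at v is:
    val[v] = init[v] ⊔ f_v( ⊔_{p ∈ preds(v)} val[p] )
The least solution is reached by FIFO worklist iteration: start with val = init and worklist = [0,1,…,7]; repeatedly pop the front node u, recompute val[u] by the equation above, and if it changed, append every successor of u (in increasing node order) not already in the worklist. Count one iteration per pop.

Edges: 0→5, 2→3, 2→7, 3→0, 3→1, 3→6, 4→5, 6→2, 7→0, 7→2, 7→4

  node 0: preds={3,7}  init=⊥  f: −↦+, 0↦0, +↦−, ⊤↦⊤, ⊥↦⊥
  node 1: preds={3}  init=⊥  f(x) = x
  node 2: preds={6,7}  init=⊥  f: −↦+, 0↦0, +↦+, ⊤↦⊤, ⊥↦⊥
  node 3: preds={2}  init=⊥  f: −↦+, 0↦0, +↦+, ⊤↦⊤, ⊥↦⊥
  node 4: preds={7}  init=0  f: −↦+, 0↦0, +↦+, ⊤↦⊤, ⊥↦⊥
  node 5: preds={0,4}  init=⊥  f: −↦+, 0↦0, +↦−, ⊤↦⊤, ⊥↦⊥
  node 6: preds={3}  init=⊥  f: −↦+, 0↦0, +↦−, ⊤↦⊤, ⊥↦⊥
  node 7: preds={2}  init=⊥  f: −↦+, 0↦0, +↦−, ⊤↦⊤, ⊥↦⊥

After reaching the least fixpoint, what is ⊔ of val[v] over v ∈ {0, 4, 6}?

0

Trace (8 dequeues):
  [1] u=0 | in ⊥ | out ⊥ | ==
  [2] u=1 | in ⊥ | out ⊥ | ==
  [3] u=2 | in ⊥ | out ⊥ | ==
  [4] u=3 | in ⊥ | out ⊥ | ==
  [5] u=4 | in ⊥ | out 0 | ==
  [6] u=5 | in 0 | out 0 | prev ⊥ | push {}
  [7] u=6 | in ⊥ | out ⊥ | ==
  [8] u=7 | in ⊥ | out ⊥ | ==

Converged values:
  [0] ⊥
  [1] ⊥
  [2] ⊥
  [3] ⊥
  [4] 0
  [5] 0
  [6] ⊥
  [7] ⊥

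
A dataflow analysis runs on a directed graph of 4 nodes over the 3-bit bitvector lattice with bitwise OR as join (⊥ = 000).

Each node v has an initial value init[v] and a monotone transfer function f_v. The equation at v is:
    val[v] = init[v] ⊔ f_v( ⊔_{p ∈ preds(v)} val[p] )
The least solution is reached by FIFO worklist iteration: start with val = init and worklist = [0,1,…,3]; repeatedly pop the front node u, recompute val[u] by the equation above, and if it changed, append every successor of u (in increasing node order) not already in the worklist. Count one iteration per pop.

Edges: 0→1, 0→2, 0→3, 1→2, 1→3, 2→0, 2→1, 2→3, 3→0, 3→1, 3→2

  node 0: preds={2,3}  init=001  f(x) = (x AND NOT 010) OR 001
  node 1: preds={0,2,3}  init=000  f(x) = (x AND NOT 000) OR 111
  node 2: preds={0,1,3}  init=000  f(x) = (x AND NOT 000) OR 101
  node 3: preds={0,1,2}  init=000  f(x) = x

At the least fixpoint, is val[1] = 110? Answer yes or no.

Iteration log — 8 steps:
  step 1. node 0  ⊔preds=000  new=001  stable
  step 2. node 1  ⊔preds=001  new=111  old=000  +wl: 
  step 3. node 2  ⊔preds=111  new=111  old=000  +wl: 0,1
  step 4. node 3  ⊔preds=111  new=111  old=000  +wl: 2
  step 5. node 0  ⊔preds=111  new=101  old=001  +wl: 3
  step 6. node 1  ⊔preds=111  new=111  stable
  step 7. node 2  ⊔preds=111  new=111  stable
  step 8. node 3  ⊔preds=111  new=111  stable

Least fixpoint reached:
  node 0: 101
  node 1: 111
  node 2: 111
  node 3: 111

no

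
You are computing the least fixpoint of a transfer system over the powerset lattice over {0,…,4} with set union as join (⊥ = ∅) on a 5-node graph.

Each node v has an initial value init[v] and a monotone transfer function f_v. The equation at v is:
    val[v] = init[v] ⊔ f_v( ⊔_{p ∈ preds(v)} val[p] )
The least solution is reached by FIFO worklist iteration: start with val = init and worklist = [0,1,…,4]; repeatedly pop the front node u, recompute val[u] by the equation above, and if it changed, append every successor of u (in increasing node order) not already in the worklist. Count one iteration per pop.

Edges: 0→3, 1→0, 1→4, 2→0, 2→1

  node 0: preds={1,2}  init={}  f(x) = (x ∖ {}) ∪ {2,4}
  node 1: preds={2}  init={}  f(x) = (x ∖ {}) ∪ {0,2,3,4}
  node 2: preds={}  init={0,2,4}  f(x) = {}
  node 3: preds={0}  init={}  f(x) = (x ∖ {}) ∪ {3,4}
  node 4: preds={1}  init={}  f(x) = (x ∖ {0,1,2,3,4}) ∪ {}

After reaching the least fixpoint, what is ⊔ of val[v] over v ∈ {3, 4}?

Iteration log — 7 steps:
  step 1. node 0  ⊔preds={0,2,4}  new={0,2,4}  old={}  +wl: 
  step 2. node 1  ⊔preds={0,2,4}  new={0,2,3,4}  old={}  +wl: 0
  step 3. node 2  ⊔preds={}  new={0,2,4}  stable
  step 4. node 3  ⊔preds={0,2,4}  new={0,2,3,4}  old={}  +wl: 
  step 5. node 4  ⊔preds={0,2,3,4}  new={}  stable
  step 6. node 0  ⊔preds={0,2,3,4}  new={0,2,3,4}  old={0,2,4}  +wl: 3
  step 7. node 3  ⊔preds={0,2,3,4}  new={0,2,3,4}  stable

Least fixpoint reached:
  node 0: {0,2,3,4}
  node 1: {0,2,3,4}
  node 2: {0,2,4}
  node 3: {0,2,3,4}
  node 4: {}

{0,2,3,4}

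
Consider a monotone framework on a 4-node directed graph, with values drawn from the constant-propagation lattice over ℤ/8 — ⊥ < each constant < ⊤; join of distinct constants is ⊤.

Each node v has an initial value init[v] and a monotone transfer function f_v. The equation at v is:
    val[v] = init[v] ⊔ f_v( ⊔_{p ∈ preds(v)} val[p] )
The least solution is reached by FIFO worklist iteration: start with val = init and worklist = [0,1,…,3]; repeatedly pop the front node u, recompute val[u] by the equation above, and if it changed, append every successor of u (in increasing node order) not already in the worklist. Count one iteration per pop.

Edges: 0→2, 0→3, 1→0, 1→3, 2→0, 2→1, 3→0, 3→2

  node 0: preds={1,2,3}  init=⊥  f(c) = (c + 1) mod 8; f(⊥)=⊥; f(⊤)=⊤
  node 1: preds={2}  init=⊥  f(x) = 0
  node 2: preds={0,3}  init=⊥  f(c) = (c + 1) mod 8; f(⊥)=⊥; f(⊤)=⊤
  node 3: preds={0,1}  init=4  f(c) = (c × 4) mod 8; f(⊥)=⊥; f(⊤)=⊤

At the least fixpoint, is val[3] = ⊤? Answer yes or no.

yes

Trace (8 dequeues):
  [1] u=0 | in 4 | out 5 | prev ⊥ | push {}
  [2] u=1 | in ⊥ | out 0 | prev ⊥ | push {0}
  [3] u=2 | in ⊤ | out ⊤ | prev ⊥ | push {1}
  [4] u=3 | in ⊤ | out ⊤ | prev 4 | push {2}
  [5] u=0 | in ⊤ | out ⊤ | prev 5 | push {3}
  [6] u=1 | in ⊤ | out 0 | ==
  [7] u=2 | in ⊤ | out ⊤ | ==
  [8] u=3 | in ⊤ | out ⊤ | ==

Converged values:
  [0] ⊤
  [1] 0
  [2] ⊤
  [3] ⊤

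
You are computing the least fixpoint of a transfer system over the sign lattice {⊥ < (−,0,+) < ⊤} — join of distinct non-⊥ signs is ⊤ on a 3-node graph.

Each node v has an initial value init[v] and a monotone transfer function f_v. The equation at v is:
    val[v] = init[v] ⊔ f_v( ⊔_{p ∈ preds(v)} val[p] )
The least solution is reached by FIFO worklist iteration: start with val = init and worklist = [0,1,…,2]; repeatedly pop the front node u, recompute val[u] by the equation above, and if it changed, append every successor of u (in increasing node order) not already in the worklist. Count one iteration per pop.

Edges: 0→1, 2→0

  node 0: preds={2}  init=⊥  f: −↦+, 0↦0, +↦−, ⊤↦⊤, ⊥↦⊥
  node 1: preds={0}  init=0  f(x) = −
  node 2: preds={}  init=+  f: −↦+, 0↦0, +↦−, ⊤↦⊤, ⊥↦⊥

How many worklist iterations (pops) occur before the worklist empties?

3

Iteration log — 3 steps:
  step 1. node 0  ⊔preds=+  new=−  old=⊥  +wl: 
  step 2. node 1  ⊔preds=−  new=⊤  old=0  +wl: 
  step 3. node 2  ⊔preds=⊥  new=+  stable

Least fixpoint reached:
  node 0: −
  node 1: ⊤
  node 2: +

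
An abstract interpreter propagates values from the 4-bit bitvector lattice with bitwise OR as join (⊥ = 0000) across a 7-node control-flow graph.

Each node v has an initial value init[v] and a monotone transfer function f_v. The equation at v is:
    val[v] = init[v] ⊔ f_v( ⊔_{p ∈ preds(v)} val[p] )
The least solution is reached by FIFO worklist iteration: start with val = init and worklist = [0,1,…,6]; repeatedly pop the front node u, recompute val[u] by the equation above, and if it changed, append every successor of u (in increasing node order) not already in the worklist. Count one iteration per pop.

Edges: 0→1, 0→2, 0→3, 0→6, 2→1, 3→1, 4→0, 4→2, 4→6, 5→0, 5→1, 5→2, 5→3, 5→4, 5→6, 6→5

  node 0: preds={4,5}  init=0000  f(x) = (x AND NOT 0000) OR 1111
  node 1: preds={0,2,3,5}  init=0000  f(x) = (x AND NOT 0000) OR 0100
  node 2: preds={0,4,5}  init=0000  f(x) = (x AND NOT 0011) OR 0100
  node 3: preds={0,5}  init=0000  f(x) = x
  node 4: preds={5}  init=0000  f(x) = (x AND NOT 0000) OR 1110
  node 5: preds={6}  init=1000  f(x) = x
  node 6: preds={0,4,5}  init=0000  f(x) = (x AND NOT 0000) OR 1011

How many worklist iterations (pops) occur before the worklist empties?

Trace (19 dequeues):
  [1] u=0 | in 1000 | out 1111 | prev 0000 | push {}
  [2] u=1 | in 1111 | out 1111 | prev 0000 | push {}
  [3] u=2 | in 1111 | out 1100 | prev 0000 | push {1}
  [4] u=3 | in 1111 | out 1111 | prev 0000 | push {}
  [5] u=4 | in 1000 | out 1110 | prev 0000 | push {0,2}
  [6] u=5 | in 0000 | out 1000 | ==
  [7] u=6 | in 1111 | out 1111 | prev 0000 | push {5}
  [8] u=1 | in 1111 | out 1111 | ==
  [9] u=0 | in 1110 | out 1111 | ==
  [10] u=2 | in 1111 | out 1100 | ==
  [11] u=5 | in 1111 | out 1111 | prev 1000 | push {0,1,2,3,4,6}
  [12] u=0 | in 1111 | out 1111 | ==
  [13] u=1 | in 1111 | out 1111 | ==
  [14] u=2 | in 1111 | out 1100 | ==
  [15] u=3 | in 1111 | out 1111 | ==
  [16] u=4 | in 1111 | out 1111 | prev 1110 | push {0,2}
  [17] u=6 | in 1111 | out 1111 | ==
  [18] u=0 | in 1111 | out 1111 | ==
  [19] u=2 | in 1111 | out 1100 | ==

Converged values:
  [0] 1111
  [1] 1111
  [2] 1100
  [3] 1111
  [4] 1111
  [5] 1111
  [6] 1111

19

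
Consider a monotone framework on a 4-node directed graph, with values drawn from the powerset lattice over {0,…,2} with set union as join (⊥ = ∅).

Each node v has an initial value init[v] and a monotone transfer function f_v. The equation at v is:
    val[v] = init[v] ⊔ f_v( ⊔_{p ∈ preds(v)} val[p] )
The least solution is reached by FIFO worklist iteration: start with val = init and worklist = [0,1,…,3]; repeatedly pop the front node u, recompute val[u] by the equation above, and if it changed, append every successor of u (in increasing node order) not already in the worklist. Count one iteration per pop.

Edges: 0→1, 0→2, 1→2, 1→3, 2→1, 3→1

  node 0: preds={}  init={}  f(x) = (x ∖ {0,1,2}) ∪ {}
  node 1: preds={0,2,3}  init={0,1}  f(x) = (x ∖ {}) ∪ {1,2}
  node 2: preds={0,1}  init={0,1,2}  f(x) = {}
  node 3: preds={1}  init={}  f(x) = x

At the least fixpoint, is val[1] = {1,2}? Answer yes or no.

Trace (5 dequeues):
  [1] u=0 | in {} | out {} | ==
  [2] u=1 | in {0,1,2} | out {0,1,2} | prev {0,1} | push {}
  [3] u=2 | in {0,1,2} | out {0,1,2} | ==
  [4] u=3 | in {0,1,2} | out {0,1,2} | prev {} | push {1}
  [5] u=1 | in {0,1,2} | out {0,1,2} | ==

Converged values:
  [0] {}
  [1] {0,1,2}
  [2] {0,1,2}
  [3] {0,1,2}

no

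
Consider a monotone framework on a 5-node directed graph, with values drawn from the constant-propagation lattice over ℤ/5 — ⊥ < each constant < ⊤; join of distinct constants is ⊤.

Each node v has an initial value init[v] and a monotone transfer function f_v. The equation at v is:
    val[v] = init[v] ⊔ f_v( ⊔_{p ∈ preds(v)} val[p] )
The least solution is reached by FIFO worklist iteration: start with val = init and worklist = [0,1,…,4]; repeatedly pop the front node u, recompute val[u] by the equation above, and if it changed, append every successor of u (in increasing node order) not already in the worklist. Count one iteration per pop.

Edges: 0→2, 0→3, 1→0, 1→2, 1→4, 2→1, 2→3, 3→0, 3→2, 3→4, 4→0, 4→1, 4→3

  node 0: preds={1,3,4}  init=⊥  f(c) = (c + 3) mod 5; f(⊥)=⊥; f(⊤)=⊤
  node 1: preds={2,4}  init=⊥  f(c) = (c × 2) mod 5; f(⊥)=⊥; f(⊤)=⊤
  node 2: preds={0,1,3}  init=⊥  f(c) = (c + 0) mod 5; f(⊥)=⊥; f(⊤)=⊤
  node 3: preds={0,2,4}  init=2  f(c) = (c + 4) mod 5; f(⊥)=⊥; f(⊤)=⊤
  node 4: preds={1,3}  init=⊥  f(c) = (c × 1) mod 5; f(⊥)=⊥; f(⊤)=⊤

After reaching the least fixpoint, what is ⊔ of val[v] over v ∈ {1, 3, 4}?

⊤

Iteration log — 10 steps:
  step 1. node 0  ⊔preds=2  new=0  old=⊥  +wl: 
  step 2. node 1  ⊔preds=⊥  new=⊥  stable
  step 3. node 2  ⊔preds=⊤  new=⊤  old=⊥  +wl: 1
  step 4. node 3  ⊔preds=⊤  new=⊤  old=2  +wl: 0,2
  step 5. node 4  ⊔preds=⊤  new=⊤  old=⊥  +wl: 3
  step 6. node 1  ⊔preds=⊤  new=⊤  old=⊥  +wl: 4
  step 7. node 0  ⊔preds=⊤  new=⊤  old=0  +wl: 
  step 8. node 2  ⊔preds=⊤  new=⊤  stable
  step 9. node 3  ⊔preds=⊤  new=⊤  stable
  step 10. node 4  ⊔preds=⊤  new=⊤  stable

Least fixpoint reached:
  node 0: ⊤
  node 1: ⊤
  node 2: ⊤
  node 3: ⊤
  node 4: ⊤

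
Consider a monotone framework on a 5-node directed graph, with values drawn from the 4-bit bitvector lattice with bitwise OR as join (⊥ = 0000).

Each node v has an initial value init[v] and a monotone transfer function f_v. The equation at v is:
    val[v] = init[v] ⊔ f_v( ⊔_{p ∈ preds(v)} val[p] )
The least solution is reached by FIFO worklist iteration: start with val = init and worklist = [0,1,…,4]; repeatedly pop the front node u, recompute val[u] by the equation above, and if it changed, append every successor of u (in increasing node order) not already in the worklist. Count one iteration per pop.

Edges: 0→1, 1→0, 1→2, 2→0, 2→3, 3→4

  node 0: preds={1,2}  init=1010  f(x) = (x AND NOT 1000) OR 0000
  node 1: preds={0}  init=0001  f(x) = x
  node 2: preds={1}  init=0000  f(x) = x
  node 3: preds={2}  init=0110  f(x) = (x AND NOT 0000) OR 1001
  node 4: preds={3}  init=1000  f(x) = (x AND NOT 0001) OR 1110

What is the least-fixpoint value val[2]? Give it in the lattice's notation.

Trace (6 dequeues):
  [1] u=0 | in 0001 | out 1011 | prev 1010 | push {}
  [2] u=1 | in 1011 | out 1011 | prev 0001 | push {0}
  [3] u=2 | in 1011 | out 1011 | prev 0000 | push {}
  [4] u=3 | in 1011 | out 1111 | prev 0110 | push {}
  [5] u=4 | in 1111 | out 1110 | prev 1000 | push {}
  [6] u=0 | in 1011 | out 1011 | ==

Converged values:
  [0] 1011
  [1] 1011
  [2] 1011
  [3] 1111
  [4] 1110

1011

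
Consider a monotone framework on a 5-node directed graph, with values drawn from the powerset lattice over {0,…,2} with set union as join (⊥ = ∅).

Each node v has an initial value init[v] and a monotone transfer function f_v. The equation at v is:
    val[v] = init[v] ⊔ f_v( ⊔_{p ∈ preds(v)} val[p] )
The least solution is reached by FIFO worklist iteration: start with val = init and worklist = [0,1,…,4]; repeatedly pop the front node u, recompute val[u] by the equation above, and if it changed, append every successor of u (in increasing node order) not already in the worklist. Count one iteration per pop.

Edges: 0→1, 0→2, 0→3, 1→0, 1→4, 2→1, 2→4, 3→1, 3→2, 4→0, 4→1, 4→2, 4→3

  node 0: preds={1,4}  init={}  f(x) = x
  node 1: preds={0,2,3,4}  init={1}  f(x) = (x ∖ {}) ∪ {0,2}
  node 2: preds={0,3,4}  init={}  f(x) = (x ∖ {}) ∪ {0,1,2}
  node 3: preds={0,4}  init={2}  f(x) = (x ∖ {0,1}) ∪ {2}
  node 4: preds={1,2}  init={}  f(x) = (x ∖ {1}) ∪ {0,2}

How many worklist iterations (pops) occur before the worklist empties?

Trace (9 dequeues):
  [1] u=0 | in {1} | out {1} | prev {} | push {}
  [2] u=1 | in {1,2} | out {0,1,2} | prev {1} | push {0}
  [3] u=2 | in {1,2} | out {0,1,2} | prev {} | push {1}
  [4] u=3 | in {1} | out {2} | ==
  [5] u=4 | in {0,1,2} | out {0,2} | prev {} | push {2,3}
  [6] u=0 | in {0,1,2} | out {0,1,2} | prev {1} | push {}
  [7] u=1 | in {0,1,2} | out {0,1,2} | ==
  [8] u=2 | in {0,1,2} | out {0,1,2} | ==
  [9] u=3 | in {0,1,2} | out {2} | ==

Converged values:
  [0] {0,1,2}
  [1] {0,1,2}
  [2] {0,1,2}
  [3] {2}
  [4] {0,2}

9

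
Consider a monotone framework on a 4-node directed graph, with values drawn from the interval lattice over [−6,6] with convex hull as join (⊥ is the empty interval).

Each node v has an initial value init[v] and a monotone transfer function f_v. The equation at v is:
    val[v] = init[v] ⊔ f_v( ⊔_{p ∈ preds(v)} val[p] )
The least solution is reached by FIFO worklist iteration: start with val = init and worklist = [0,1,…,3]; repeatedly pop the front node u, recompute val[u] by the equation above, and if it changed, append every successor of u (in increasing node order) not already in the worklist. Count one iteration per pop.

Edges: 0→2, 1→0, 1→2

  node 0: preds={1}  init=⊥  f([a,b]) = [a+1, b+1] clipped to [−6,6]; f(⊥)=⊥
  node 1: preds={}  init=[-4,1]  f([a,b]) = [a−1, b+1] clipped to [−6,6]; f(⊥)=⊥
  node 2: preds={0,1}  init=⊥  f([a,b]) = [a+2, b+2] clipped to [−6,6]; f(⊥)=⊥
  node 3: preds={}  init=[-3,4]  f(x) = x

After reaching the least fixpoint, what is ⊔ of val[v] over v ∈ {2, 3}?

Trace (4 dequeues):
  [1] u=0 | in [-4,1] | out [-3,2] | prev ⊥ | push {}
  [2] u=1 | in ⊥ | out [-4,1] | ==
  [3] u=2 | in [-4,2] | out [-2,4] | prev ⊥ | push {}
  [4] u=3 | in ⊥ | out [-3,4] | ==

Converged values:
  [0] [-3,2]
  [1] [-4,1]
  [2] [-2,4]
  [3] [-3,4]

[-3,4]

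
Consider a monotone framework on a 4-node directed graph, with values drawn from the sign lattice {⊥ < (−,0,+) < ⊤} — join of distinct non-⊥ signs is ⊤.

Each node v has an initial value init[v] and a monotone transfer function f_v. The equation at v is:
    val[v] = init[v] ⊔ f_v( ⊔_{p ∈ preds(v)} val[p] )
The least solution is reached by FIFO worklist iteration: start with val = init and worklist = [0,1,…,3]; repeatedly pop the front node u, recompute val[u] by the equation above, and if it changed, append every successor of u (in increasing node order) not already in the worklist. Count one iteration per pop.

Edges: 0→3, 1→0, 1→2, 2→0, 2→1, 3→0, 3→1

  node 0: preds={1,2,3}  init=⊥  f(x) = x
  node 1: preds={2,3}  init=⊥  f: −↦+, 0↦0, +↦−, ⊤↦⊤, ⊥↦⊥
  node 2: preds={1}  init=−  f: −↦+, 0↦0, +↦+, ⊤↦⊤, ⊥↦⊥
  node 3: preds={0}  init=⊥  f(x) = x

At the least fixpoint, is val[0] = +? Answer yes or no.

Trace (10 dequeues):
  [1] u=0 | in − | out − | prev ⊥ | push {}
  [2] u=1 | in − | out + | prev ⊥ | push {0}
  [3] u=2 | in + | out ⊤ | prev − | push {1}
  [4] u=3 | in − | out − | prev ⊥ | push {}
  [5] u=0 | in ⊤ | out ⊤ | prev − | push {3}
  [6] u=1 | in ⊤ | out ⊤ | prev + | push {0,2}
  [7] u=3 | in ⊤ | out ⊤ | prev − | push {1}
  [8] u=0 | in ⊤ | out ⊤ | ==
  [9] u=2 | in ⊤ | out ⊤ | ==
  [10] u=1 | in ⊤ | out ⊤ | ==

Converged values:
  [0] ⊤
  [1] ⊤
  [2] ⊤
  [3] ⊤

no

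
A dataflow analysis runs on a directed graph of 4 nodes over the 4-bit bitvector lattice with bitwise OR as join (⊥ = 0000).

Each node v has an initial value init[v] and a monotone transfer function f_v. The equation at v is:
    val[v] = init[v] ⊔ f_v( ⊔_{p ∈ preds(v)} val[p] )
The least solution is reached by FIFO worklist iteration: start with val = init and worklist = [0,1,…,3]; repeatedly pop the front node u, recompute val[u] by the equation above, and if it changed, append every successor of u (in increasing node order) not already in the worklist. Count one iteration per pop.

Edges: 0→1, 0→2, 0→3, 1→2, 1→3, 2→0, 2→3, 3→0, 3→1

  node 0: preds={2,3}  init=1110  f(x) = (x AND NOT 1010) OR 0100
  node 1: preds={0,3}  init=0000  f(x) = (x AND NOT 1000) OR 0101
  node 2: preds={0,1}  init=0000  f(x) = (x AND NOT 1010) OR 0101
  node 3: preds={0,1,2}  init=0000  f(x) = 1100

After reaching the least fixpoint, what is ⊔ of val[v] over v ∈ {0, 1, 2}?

1111

Trace (8 dequeues):
  [1] u=0 | in 0000 | out 1110 | ==
  [2] u=1 | in 1110 | out 0111 | prev 0000 | push {}
  [3] u=2 | in 1111 | out 0101 | prev 0000 | push {0}
  [4] u=3 | in 1111 | out 1100 | prev 0000 | push {1}
  [5] u=0 | in 1101 | out 1111 | prev 1110 | push {2,3}
  [6] u=1 | in 1111 | out 0111 | ==
  [7] u=2 | in 1111 | out 0101 | ==
  [8] u=3 | in 1111 | out 1100 | ==

Converged values:
  [0] 1111
  [1] 0111
  [2] 0101
  [3] 1100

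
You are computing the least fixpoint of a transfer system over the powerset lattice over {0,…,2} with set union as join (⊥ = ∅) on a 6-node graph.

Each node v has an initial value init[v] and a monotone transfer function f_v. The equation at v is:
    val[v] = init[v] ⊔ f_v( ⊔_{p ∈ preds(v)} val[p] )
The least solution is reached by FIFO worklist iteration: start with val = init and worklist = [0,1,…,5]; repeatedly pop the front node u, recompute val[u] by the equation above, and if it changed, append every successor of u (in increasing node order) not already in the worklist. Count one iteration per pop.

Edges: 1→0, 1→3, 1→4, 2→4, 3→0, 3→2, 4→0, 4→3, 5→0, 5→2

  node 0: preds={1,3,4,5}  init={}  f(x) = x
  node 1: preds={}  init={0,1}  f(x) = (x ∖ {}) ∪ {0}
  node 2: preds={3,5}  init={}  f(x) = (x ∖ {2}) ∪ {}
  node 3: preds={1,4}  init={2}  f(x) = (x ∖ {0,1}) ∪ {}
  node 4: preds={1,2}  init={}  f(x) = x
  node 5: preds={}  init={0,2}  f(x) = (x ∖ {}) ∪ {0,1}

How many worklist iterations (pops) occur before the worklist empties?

Iteration log — 10 steps:
  step 1. node 0  ⊔preds={0,1,2}  new={0,1,2}  old={}  +wl: 
  step 2. node 1  ⊔preds={}  new={0,1}  stable
  step 3. node 2  ⊔preds={0,2}  new={0}  old={}  +wl: 
  step 4. node 3  ⊔preds={0,1}  new={2}  stable
  step 5. node 4  ⊔preds={0,1}  new={0,1}  old={}  +wl: 0,3
  step 6. node 5  ⊔preds={}  new={0,1,2}  old={0,2}  +wl: 2
  step 7. node 0  ⊔preds={0,1,2}  new={0,1,2}  stable
  step 8. node 3  ⊔preds={0,1}  new={2}  stable
  step 9. node 2  ⊔preds={0,1,2}  new={0,1}  old={0}  +wl: 4
  step 10. node 4  ⊔preds={0,1}  new={0,1}  stable

Least fixpoint reached:
  node 0: {0,1,2}
  node 1: {0,1}
  node 2: {0,1}
  node 3: {2}
  node 4: {0,1}
  node 5: {0,1,2}

10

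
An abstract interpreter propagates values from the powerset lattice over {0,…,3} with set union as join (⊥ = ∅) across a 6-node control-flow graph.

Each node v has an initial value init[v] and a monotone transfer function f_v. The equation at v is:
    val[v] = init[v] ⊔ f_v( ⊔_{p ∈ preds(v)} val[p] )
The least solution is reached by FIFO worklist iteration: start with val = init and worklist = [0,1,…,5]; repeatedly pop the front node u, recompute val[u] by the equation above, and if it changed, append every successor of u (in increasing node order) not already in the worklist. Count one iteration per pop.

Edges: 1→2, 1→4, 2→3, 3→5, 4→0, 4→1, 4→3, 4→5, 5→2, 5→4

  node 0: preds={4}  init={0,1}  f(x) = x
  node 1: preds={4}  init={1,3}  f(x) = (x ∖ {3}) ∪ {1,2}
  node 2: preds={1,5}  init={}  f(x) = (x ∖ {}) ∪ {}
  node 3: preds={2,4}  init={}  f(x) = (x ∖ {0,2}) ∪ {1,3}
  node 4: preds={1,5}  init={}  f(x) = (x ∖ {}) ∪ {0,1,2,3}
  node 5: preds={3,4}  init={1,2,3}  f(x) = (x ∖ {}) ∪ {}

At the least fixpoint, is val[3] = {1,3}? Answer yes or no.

Iteration log — 12 steps:
  step 1. node 0  ⊔preds={}  new={0,1}  stable
  step 2. node 1  ⊔preds={}  new={1,2,3}  old={1,3}  +wl: 
  step 3. node 2  ⊔preds={1,2,3}  new={1,2,3}  old={}  +wl: 
  step 4. node 3  ⊔preds={1,2,3}  new={1,3}  old={}  +wl: 
  step 5. node 4  ⊔preds={1,2,3}  new={0,1,2,3}  old={}  +wl: 0,1,3
  step 6. node 5  ⊔preds={0,1,2,3}  new={0,1,2,3}  old={1,2,3}  +wl: 2,4
  step 7. node 0  ⊔preds={0,1,2,3}  new={0,1,2,3}  old={0,1}  +wl: 
  step 8. node 1  ⊔preds={0,1,2,3}  new={0,1,2,3}  old={1,2,3}  +wl: 
  step 9. node 3  ⊔preds={0,1,2,3}  new={1,3}  stable
  step 10. node 2  ⊔preds={0,1,2,3}  new={0,1,2,3}  old={1,2,3}  +wl: 3
  step 11. node 4  ⊔preds={0,1,2,3}  new={0,1,2,3}  stable
  step 12. node 3  ⊔preds={0,1,2,3}  new={1,3}  stable

Least fixpoint reached:
  node 0: {0,1,2,3}
  node 1: {0,1,2,3}
  node 2: {0,1,2,3}
  node 3: {1,3}
  node 4: {0,1,2,3}
  node 5: {0,1,2,3}

yes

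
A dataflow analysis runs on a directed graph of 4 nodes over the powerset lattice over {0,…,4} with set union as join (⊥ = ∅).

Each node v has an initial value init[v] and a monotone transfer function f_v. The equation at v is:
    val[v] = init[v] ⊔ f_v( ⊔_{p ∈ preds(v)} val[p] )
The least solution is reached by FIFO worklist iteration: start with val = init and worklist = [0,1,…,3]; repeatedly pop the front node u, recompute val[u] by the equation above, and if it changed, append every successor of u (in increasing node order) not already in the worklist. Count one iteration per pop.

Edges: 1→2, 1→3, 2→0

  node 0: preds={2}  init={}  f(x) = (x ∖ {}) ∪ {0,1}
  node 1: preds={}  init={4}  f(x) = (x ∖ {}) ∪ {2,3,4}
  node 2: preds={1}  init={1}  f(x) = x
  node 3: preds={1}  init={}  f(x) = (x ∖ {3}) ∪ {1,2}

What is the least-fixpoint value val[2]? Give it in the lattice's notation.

{1,2,3,4}

Trace (5 dequeues):
  [1] u=0 | in {1} | out {0,1} | prev {} | push {}
  [2] u=1 | in {} | out {2,3,4} | prev {4} | push {}
  [3] u=2 | in {2,3,4} | out {1,2,3,4} | prev {1} | push {0}
  [4] u=3 | in {2,3,4} | out {1,2,4} | prev {} | push {}
  [5] u=0 | in {1,2,3,4} | out {0,1,2,3,4} | prev {0,1} | push {}

Converged values:
  [0] {0,1,2,3,4}
  [1] {2,3,4}
  [2] {1,2,3,4}
  [3] {1,2,4}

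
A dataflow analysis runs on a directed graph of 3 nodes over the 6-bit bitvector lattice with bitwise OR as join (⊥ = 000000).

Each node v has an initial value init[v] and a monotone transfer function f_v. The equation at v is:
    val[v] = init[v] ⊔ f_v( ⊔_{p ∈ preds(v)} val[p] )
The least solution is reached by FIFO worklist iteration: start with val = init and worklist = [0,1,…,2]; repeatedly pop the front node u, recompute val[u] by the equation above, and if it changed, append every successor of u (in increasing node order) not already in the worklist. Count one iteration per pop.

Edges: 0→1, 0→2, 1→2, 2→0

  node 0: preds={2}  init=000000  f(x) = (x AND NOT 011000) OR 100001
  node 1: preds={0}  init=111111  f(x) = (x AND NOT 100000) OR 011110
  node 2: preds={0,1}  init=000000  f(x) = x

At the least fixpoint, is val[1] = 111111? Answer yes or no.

Worklist (6 pops):
  #1 pop 0: in=000000 → 100001 (was 000000); enqueue []
  #2 pop 1: in=100001 → 111111 (no change)
  #3 pop 2: in=111111 → 111111 (was 000000); enqueue [0]
  #4 pop 0: in=111111 → 100111 (was 100001); enqueue [1,2]
  #5 pop 1: in=100111 → 111111 (no change)
  #6 pop 2: in=111111 → 111111 (no change)

Fixpoint:
  val[0] = 100111
  val[1] = 111111
  val[2] = 111111

yes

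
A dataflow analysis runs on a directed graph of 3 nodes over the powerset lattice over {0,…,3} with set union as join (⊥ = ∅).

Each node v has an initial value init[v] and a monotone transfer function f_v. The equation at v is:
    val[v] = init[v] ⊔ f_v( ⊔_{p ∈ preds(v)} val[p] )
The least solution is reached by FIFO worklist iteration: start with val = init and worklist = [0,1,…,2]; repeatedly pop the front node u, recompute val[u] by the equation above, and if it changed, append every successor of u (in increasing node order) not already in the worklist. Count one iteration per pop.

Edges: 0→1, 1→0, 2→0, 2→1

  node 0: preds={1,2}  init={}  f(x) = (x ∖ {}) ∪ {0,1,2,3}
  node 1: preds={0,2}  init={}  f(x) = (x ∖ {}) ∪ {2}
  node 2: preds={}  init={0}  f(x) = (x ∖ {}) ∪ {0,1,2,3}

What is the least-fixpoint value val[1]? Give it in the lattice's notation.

Iteration log — 5 steps:
  step 1. node 0  ⊔preds={0}  new={0,1,2,3}  old={}  +wl: 
  step 2. node 1  ⊔preds={0,1,2,3}  new={0,1,2,3}  old={}  +wl: 0
  step 3. node 2  ⊔preds={}  new={0,1,2,3}  old={0}  +wl: 1
  step 4. node 0  ⊔preds={0,1,2,3}  new={0,1,2,3}  stable
  step 5. node 1  ⊔preds={0,1,2,3}  new={0,1,2,3}  stable

Least fixpoint reached:
  node 0: {0,1,2,3}
  node 1: {0,1,2,3}
  node 2: {0,1,2,3}

{0,1,2,3}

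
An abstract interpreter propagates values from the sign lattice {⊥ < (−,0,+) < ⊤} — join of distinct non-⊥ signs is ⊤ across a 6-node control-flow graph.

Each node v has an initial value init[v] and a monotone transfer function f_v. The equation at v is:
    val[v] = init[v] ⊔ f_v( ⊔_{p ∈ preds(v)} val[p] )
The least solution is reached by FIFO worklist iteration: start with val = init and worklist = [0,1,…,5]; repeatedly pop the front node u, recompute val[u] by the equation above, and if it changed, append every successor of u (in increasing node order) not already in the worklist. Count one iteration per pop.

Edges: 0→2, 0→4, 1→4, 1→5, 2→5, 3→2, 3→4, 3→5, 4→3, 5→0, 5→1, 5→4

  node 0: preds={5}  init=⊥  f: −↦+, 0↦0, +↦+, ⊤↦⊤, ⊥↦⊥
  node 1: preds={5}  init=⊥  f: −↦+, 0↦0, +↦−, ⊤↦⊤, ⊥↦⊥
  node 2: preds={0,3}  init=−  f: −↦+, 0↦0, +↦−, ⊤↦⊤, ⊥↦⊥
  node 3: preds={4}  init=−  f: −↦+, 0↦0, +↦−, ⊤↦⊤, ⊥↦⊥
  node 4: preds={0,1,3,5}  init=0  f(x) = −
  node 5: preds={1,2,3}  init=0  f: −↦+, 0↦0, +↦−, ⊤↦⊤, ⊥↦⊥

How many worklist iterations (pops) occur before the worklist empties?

Iteration log — 13 steps:
  step 1. node 0  ⊔preds=0  new=0  old=⊥  +wl: 
  step 2. node 1  ⊔preds=0  new=0  old=⊥  +wl: 
  step 3. node 2  ⊔preds=⊤  new=⊤  old=−  +wl: 
  step 4. node 3  ⊔preds=0  new=⊤  old=−  +wl: 2
  step 5. node 4  ⊔preds=⊤  new=⊤  old=0  +wl: 3
  step 6. node 5  ⊔preds=⊤  new=⊤  old=0  +wl: 0,1,4
  step 7. node 2  ⊔preds=⊤  new=⊤  stable
  step 8. node 3  ⊔preds=⊤  new=⊤  stable
  step 9. node 0  ⊔preds=⊤  new=⊤  old=0  +wl: 2
  step 10. node 1  ⊔preds=⊤  new=⊤  old=0  +wl: 5
  step 11. node 4  ⊔preds=⊤  new=⊤  stable
  step 12. node 2  ⊔preds=⊤  new=⊤  stable
  step 13. node 5  ⊔preds=⊤  new=⊤  stable

Least fixpoint reached:
  node 0: ⊤
  node 1: ⊤
  node 2: ⊤
  node 3: ⊤
  node 4: ⊤
  node 5: ⊤

13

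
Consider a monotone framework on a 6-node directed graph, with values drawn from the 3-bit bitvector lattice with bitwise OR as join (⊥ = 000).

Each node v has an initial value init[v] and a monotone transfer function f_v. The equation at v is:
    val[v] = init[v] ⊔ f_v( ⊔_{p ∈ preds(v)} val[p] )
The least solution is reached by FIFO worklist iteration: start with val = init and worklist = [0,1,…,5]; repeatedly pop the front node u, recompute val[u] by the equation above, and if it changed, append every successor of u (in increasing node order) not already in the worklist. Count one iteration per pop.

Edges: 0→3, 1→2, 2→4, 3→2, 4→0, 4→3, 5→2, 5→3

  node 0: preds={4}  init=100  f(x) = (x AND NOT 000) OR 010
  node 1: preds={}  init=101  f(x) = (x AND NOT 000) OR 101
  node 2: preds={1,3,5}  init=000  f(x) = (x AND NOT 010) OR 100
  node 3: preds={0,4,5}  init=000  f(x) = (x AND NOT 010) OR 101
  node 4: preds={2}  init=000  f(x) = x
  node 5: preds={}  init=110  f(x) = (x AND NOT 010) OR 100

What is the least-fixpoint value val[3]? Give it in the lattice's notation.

101

Trace (9 dequeues):
  [1] u=0 | in 000 | out 110 | prev 100 | push {}
  [2] u=1 | in 000 | out 101 | ==
  [3] u=2 | in 111 | out 101 | prev 000 | push {}
  [4] u=3 | in 110 | out 101 | prev 000 | push {2}
  [5] u=4 | in 101 | out 101 | prev 000 | push {0,3}
  [6] u=5 | in 000 | out 110 | ==
  [7] u=2 | in 111 | out 101 | ==
  [8] u=0 | in 101 | out 111 | prev 110 | push {}
  [9] u=3 | in 111 | out 101 | ==

Converged values:
  [0] 111
  [1] 101
  [2] 101
  [3] 101
  [4] 101
  [5] 110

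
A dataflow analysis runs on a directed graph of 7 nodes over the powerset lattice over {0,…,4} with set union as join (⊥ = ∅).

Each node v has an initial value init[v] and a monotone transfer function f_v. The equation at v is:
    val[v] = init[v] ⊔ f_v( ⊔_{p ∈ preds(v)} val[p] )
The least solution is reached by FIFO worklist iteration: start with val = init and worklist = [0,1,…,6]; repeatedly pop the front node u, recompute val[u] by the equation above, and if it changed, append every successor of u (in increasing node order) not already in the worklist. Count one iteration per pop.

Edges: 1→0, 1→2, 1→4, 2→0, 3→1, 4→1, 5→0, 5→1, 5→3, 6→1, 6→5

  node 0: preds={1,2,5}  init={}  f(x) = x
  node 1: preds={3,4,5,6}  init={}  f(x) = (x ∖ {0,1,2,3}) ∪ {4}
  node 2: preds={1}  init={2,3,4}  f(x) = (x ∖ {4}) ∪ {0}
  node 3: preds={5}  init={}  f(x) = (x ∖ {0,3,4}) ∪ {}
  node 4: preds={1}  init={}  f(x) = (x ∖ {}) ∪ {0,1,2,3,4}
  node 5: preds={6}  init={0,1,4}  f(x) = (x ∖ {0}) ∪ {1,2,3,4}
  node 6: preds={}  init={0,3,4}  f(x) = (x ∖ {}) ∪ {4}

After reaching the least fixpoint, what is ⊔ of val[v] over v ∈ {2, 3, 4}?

{0,1,2,3,4}

Trace (11 dequeues):
  [1] u=0 | in {0,1,2,3,4} | out {0,1,2,3,4} | prev {} | push {}
  [2] u=1 | in {0,1,3,4} | out {4} | prev {} | push {0}
  [3] u=2 | in {4} | out {0,2,3,4} | prev {2,3,4} | push {}
  [4] u=3 | in {0,1,4} | out {1} | prev {} | push {1}
  [5] u=4 | in {4} | out {0,1,2,3,4} | prev {} | push {}
  [6] u=5 | in {0,3,4} | out {0,1,2,3,4} | prev {0,1,4} | push {3}
  [7] u=6 | in {} | out {0,3,4} | ==
  [8] u=0 | in {0,1,2,3,4} | out {0,1,2,3,4} | ==
  [9] u=1 | in {0,1,2,3,4} | out {4} | ==
  [10] u=3 | in {0,1,2,3,4} | out {1,2} | prev {1} | push {1}
  [11] u=1 | in {0,1,2,3,4} | out {4} | ==

Converged values:
  [0] {0,1,2,3,4}
  [1] {4}
  [2] {0,2,3,4}
  [3] {1,2}
  [4] {0,1,2,3,4}
  [5] {0,1,2,3,4}
  [6] {0,3,4}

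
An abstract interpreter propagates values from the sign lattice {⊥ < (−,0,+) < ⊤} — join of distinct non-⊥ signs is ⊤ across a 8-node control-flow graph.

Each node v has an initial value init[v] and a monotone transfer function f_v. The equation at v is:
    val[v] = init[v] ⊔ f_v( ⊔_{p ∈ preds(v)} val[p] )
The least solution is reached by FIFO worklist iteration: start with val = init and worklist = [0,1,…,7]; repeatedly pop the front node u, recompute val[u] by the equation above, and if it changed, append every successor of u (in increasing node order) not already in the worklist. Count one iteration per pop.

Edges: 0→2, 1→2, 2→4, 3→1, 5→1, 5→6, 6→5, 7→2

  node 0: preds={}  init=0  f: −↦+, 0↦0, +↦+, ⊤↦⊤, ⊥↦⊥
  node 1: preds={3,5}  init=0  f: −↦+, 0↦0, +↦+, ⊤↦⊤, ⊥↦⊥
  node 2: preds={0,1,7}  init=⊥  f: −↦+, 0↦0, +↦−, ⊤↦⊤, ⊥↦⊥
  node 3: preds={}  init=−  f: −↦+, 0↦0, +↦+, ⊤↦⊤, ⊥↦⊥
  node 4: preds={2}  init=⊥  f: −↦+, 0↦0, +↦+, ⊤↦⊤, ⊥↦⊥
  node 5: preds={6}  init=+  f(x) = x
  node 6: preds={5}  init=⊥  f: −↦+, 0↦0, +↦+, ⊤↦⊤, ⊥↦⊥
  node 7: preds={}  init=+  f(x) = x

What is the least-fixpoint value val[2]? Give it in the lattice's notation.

⊤

Iteration log — 9 steps:
  step 1. node 0  ⊔preds=⊥  new=0  stable
  step 2. node 1  ⊔preds=⊤  new=⊤  old=0  +wl: 
  step 3. node 2  ⊔preds=⊤  new=⊤  old=⊥  +wl: 
  step 4. node 3  ⊔preds=⊥  new=−  stable
  step 5. node 4  ⊔preds=⊤  new=⊤  old=⊥  +wl: 
  step 6. node 5  ⊔preds=⊥  new=+  stable
  step 7. node 6  ⊔preds=+  new=+  old=⊥  +wl: 5
  step 8. node 7  ⊔preds=⊥  new=+  stable
  step 9. node 5  ⊔preds=+  new=+  stable

Least fixpoint reached:
  node 0: 0
  node 1: ⊤
  node 2: ⊤
  node 3: −
  node 4: ⊤
  node 5: +
  node 6: +
  node 7: +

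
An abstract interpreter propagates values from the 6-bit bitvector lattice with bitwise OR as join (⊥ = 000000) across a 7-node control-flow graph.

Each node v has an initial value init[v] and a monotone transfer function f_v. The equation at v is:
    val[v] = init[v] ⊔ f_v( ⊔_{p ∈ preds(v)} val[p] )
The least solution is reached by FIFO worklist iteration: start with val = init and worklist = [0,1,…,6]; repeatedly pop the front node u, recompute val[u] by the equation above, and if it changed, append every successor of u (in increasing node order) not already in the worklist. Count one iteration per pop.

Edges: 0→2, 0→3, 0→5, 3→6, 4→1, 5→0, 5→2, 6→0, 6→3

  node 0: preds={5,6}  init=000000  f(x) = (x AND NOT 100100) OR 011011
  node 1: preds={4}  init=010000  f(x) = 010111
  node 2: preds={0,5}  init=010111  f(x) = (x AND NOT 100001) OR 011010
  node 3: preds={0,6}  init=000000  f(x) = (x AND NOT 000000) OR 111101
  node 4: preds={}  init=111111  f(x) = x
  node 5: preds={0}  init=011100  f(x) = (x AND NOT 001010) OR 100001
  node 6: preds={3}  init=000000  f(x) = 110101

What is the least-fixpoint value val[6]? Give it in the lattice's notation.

110101

Trace (10 dequeues):
  [1] u=0 | in 011100 | out 011011 | prev 000000 | push {}
  [2] u=1 | in 111111 | out 010111 | prev 010000 | push {}
  [3] u=2 | in 011111 | out 011111 | prev 010111 | push {}
  [4] u=3 | in 011011 | out 111111 | prev 000000 | push {}
  [5] u=4 | in 000000 | out 111111 | ==
  [6] u=5 | in 011011 | out 111101 | prev 011100 | push {0,2}
  [7] u=6 | in 111111 | out 110101 | prev 000000 | push {3}
  [8] u=0 | in 111101 | out 011011 | ==
  [9] u=2 | in 111111 | out 011111 | ==
  [10] u=3 | in 111111 | out 111111 | ==

Converged values:
  [0] 011011
  [1] 010111
  [2] 011111
  [3] 111111
  [4] 111111
  [5] 111101
  [6] 110101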